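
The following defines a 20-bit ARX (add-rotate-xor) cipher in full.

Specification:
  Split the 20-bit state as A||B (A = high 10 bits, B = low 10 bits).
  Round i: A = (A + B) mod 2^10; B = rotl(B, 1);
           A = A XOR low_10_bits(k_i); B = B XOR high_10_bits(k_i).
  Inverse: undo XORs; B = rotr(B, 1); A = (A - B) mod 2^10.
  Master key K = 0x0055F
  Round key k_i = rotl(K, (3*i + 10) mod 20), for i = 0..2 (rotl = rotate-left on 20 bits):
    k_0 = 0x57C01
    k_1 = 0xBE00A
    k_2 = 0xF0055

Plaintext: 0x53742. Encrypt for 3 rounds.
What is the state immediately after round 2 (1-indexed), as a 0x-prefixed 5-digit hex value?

0x1894D

s_0 = plaintext = 0x53742
s_1 = Round(s_0, k_0) = 0x23BDA
s_2 = Round(s_1, k_1) = 0x1894D
s_3 = Round(s_2, k_2) = 0x7E95A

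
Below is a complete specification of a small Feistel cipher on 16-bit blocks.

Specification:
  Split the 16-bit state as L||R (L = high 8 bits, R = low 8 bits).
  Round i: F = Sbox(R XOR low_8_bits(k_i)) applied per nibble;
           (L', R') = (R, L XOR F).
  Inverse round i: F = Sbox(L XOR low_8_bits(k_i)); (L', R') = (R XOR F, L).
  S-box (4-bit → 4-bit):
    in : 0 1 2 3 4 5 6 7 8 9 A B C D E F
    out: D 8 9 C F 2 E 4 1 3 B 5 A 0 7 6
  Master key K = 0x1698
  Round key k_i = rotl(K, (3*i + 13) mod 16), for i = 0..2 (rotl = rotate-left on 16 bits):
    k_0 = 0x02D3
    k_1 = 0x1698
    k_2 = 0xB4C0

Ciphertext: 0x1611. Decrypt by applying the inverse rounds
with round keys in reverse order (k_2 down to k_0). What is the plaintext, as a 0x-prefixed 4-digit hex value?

s_0 = ciphertext = 0x1611
s_1 = InvRound(s_0, k_2) = 0x1F16
s_2 = InvRound(s_1, k_1) = 0x021F
s_3 = InvRound(s_2, k_0) = 0x1702

0x1702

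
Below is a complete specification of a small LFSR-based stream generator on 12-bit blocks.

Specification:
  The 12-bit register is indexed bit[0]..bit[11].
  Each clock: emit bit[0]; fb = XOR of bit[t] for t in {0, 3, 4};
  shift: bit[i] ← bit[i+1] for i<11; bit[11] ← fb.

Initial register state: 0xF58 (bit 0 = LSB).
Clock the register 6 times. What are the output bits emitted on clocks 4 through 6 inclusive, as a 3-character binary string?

reg_0 = 0xF58
clock 1: out=0, reg = 0x7AC
clock 2: out=0, reg = 0xBD6
clock 3: out=0, reg = 0xDEB
clock 4: out=1, reg = 0x6F5
clock 5: out=1, reg = 0x37A
clock 6: out=0, reg = 0x1BD

110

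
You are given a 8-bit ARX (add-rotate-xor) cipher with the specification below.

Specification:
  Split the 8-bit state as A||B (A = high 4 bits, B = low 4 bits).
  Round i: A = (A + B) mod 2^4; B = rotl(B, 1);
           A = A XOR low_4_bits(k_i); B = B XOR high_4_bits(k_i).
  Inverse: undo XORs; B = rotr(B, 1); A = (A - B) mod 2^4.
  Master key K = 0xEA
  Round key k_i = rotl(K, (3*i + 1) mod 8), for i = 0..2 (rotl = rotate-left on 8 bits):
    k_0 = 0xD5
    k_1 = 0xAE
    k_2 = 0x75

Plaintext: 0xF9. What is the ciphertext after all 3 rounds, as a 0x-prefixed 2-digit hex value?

s_0 = plaintext = 0xF9
s_1 = Round(s_0, k_0) = 0xDE
s_2 = Round(s_1, k_1) = 0x57
s_3 = Round(s_2, k_2) = 0x99

0x99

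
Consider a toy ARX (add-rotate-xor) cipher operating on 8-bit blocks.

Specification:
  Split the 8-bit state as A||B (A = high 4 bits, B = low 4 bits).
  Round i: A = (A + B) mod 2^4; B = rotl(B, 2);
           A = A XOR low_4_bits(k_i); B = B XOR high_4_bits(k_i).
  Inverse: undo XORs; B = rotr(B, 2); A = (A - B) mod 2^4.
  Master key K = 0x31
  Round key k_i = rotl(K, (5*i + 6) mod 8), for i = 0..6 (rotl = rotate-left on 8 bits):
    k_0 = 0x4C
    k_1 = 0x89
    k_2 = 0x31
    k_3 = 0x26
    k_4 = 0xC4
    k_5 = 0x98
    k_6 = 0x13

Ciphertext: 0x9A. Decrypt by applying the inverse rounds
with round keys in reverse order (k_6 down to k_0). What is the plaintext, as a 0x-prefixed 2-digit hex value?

s_0 = ciphertext = 0x9A
s_1 = InvRound(s_0, k_6) = 0xCE
s_2 = InvRound(s_1, k_5) = 0x7D
s_3 = InvRound(s_2, k_4) = 0xF4
s_4 = InvRound(s_3, k_3) = 0x09
s_5 = InvRound(s_4, k_2) = 0x7A
s_6 = InvRound(s_5, k_1) = 0x68
s_7 = InvRound(s_6, k_0) = 0x73

0x73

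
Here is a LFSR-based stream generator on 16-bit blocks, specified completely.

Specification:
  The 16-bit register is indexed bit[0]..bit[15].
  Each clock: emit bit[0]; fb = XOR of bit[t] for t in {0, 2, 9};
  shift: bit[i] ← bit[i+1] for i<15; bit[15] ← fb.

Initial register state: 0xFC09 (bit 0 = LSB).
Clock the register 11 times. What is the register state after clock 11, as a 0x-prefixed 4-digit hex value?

0x3EBF

reg_0 = 0xFC09
clock 1: out=1, reg = 0xFE04
clock 2: out=0, reg = 0x7F02
clock 3: out=0, reg = 0xBF81
clock 4: out=1, reg = 0x5FC0
clock 5: out=0, reg = 0xAFE0
clock 6: out=0, reg = 0xD7F0
clock 7: out=0, reg = 0xEBF8
clock 8: out=0, reg = 0xF5FC
clock 9: out=0, reg = 0xFAFE
clock 10: out=0, reg = 0x7D7F
clock 11: out=1, reg = 0x3EBF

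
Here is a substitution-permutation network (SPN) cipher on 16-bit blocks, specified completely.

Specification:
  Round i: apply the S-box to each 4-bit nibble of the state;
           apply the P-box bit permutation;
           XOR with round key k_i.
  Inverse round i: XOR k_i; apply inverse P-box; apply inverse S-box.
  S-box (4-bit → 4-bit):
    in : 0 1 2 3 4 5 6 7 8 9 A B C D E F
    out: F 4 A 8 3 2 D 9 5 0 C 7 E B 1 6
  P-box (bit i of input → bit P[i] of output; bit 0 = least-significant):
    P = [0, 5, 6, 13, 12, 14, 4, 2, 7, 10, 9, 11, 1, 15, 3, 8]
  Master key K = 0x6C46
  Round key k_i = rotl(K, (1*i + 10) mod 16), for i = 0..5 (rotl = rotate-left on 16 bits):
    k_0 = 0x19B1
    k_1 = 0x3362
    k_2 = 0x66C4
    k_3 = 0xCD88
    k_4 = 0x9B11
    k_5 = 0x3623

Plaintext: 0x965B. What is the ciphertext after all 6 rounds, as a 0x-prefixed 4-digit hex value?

0x4843

s_0 = plaintext = 0x965B
s_1 = Round(s_0, k_0) = 0x5350
s_2 = Round(s_1, k_1) = 0xDB03
s_3 = Round(s_2, k_2) = 0x9152
s_4 = Round(s_3, k_3) = 0xAFA8
s_5 = Round(s_4, k_4) = 0x9C4C
s_6 = Round(s_5, k_5) = 0x4843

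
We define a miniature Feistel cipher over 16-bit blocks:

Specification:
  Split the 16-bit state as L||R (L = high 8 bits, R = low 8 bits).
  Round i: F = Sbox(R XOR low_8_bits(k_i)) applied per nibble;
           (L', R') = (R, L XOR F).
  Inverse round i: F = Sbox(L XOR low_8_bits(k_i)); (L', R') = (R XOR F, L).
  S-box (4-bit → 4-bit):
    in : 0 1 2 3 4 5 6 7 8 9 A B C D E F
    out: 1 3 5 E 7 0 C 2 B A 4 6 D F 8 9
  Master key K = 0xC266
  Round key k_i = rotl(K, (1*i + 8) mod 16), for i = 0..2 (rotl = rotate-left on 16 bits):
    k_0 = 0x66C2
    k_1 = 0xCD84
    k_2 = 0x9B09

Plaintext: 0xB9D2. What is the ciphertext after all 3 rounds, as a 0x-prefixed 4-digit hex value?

0xCF54

s_0 = plaintext = 0xB9D2
s_1 = Round(s_0, k_0) = 0xD288
s_2 = Round(s_1, k_1) = 0x88CF
s_3 = Round(s_2, k_2) = 0xCF54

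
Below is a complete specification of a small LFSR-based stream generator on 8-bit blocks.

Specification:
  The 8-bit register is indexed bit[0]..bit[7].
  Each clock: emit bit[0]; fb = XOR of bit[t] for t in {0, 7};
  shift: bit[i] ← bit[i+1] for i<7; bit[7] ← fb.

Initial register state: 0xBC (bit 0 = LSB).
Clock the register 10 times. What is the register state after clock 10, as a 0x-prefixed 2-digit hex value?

reg_0 = 0xBC
clock 1: out=0, reg = 0xDE
clock 2: out=0, reg = 0xEF
clock 3: out=1, reg = 0x77
clock 4: out=1, reg = 0xBB
clock 5: out=1, reg = 0x5D
clock 6: out=1, reg = 0xAE
clock 7: out=0, reg = 0xD7
clock 8: out=1, reg = 0x6B
clock 9: out=1, reg = 0xB5
clock 10: out=1, reg = 0x5A

0x5A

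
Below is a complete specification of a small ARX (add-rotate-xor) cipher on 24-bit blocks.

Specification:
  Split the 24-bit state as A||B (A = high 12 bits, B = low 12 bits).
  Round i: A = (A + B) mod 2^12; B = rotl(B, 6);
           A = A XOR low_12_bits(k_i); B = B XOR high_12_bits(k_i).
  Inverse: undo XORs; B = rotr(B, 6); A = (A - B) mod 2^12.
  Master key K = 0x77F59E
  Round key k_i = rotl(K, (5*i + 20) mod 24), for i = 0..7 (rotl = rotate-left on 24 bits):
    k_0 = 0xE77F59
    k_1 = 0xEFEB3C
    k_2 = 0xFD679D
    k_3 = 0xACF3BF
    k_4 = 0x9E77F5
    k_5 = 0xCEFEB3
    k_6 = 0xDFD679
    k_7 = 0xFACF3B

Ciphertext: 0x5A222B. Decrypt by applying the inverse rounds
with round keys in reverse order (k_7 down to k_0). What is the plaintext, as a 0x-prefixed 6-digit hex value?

0xA95B8F

s_0 = ciphertext = 0x5A222B
s_1 = InvRound(s_0, k_7) = 0x8A31F6
s_2 = InvRound(s_1, k_6) = 0xBEA2F0
s_3 = InvRound(s_2, k_5) = 0xD617F8
s_4 = InvRound(s_3, k_4) = 0x29C7F8
s_5 = InvRound(s_4, k_3) = 0x32FDF4
s_6 = InvRound(s_5, k_2) = 0xC2A888
s_7 = InvRound(s_6, k_1) = 0x97DD99
s_8 = InvRound(s_7, k_0) = 0xA95B8F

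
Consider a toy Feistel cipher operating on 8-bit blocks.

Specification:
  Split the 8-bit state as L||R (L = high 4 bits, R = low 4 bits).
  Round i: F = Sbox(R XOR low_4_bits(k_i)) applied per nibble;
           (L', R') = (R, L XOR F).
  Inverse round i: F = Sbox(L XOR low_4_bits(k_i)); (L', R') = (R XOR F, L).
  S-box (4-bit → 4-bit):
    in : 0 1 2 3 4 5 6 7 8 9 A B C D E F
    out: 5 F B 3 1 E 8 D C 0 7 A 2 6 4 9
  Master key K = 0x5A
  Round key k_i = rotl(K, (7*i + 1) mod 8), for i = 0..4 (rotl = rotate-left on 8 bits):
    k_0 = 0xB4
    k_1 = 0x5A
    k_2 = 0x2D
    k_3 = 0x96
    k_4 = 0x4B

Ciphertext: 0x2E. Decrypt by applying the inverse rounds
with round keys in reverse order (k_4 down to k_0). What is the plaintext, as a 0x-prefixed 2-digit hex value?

0x03

s_0 = ciphertext = 0x2E
s_1 = InvRound(s_0, k_4) = 0xE2
s_2 = InvRound(s_1, k_3) = 0xEE
s_3 = InvRound(s_2, k_2) = 0xDE
s_4 = InvRound(s_3, k_1) = 0x3D
s_5 = InvRound(s_4, k_0) = 0x03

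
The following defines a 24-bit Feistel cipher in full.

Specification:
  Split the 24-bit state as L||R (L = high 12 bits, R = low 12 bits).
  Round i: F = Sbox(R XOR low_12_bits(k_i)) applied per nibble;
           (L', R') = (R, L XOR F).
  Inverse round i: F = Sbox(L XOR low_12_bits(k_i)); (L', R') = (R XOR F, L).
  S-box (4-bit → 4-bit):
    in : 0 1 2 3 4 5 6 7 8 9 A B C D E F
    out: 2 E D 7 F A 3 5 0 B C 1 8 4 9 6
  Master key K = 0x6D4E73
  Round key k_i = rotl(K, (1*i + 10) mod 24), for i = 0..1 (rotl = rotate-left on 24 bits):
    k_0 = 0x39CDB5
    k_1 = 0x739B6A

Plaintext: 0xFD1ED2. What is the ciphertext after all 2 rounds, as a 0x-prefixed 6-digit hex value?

0x8E49DB

s_0 = plaintext = 0xFD1ED2
s_1 = Round(s_0, k_0) = 0xED28E4
s_2 = Round(s_1, k_1) = 0x8E49DB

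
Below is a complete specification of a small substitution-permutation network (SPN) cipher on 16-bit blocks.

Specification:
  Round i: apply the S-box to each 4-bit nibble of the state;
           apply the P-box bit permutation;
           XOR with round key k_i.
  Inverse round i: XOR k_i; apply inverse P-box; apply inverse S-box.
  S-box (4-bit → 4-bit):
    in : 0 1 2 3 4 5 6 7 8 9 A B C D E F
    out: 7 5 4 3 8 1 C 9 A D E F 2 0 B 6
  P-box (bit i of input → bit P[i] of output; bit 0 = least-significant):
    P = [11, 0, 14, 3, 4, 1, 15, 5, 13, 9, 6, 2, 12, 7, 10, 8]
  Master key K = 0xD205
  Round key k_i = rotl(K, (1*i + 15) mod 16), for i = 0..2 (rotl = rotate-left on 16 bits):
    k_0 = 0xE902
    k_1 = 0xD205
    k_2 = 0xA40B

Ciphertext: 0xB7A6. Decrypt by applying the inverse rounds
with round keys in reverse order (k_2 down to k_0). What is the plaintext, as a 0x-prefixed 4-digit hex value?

0x3B14

s_0 = ciphertext = 0xB7A6
s_1 = InvRound(s_0, k_2) = 0xE848
s_2 = InvRound(s_1, k_1) = 0x5BDE
s_3 = InvRound(s_2, k_0) = 0x3B14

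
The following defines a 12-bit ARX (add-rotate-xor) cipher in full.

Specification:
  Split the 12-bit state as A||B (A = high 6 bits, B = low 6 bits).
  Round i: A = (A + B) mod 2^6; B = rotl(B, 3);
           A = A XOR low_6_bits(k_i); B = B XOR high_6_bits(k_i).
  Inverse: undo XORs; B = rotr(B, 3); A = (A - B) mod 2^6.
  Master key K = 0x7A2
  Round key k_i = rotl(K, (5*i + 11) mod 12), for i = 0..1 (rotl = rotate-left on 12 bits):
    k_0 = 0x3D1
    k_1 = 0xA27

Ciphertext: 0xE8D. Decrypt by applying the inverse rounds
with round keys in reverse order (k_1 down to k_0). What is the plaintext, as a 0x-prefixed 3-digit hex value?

s_0 = ciphertext = 0xE8D
s_1 = InvRound(s_0, k_1) = 0xC6C
s_2 = InvRound(s_1, k_0) = 0x11C

0x11C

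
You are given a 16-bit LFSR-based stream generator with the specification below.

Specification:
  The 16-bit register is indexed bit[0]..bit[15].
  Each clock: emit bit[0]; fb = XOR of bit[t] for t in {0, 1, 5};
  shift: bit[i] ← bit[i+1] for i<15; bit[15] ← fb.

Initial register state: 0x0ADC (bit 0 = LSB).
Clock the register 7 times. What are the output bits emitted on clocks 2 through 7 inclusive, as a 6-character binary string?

011101

reg_0 = 0x0ADC
clock 1: out=0, reg = 0x056E
clock 2: out=0, reg = 0x02B7
clock 3: out=1, reg = 0x815B
clock 4: out=1, reg = 0x40AD
clock 5: out=1, reg = 0x2056
clock 6: out=0, reg = 0x902B
clock 7: out=1, reg = 0xC815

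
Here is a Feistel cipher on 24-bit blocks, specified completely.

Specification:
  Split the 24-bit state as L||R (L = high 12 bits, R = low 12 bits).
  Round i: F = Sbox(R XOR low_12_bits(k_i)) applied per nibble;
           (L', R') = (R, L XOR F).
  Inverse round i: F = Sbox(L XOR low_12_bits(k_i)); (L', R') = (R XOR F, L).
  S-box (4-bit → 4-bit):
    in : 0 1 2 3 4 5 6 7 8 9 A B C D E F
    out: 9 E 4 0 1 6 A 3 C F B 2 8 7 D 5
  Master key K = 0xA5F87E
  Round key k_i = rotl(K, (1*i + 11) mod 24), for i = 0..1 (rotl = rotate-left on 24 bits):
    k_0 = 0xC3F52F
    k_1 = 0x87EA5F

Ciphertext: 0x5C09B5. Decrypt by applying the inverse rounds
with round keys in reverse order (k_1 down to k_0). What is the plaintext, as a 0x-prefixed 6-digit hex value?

s_0 = ciphertext = 0x5C09B5
s_1 = InvRound(s_0, k_1) = 0xC405C0
s_2 = InvRound(s_1, k_0) = 0xA65C40

0xA65C40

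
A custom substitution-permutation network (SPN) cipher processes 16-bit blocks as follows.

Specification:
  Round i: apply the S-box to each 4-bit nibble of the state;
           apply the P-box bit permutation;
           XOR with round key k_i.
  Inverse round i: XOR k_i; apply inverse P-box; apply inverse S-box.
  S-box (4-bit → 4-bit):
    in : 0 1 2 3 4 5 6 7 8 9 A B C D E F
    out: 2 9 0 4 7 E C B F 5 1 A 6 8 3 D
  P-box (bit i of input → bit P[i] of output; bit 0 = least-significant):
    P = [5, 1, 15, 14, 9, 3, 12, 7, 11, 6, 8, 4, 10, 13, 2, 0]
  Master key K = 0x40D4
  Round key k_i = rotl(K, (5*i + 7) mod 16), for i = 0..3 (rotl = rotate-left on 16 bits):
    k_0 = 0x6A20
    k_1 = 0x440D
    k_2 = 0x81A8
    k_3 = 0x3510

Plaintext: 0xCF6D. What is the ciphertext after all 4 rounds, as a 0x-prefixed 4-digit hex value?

s_0 = plaintext = 0xCF6D
s_1 = Round(s_0, k_0) = 0x13B4
s_2 = Round(s_1, k_1) = 0xC1A6
s_3 = Round(s_2, k_2) = 0x6BBC
s_4 = Round(s_3, k_3) = 0xB5CF

0xB5CF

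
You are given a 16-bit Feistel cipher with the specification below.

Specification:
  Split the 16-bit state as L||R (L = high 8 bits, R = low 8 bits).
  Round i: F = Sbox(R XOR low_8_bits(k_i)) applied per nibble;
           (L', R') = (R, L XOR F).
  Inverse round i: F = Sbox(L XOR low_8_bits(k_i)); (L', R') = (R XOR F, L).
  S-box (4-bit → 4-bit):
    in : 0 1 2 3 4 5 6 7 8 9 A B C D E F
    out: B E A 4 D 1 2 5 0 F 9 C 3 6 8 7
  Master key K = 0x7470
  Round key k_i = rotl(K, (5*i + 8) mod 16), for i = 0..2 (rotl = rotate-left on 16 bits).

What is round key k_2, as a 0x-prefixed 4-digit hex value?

0xD1C1

K = 0x7470
k_0 = rotl(K, (5*0+8) mod 16) = rotl(K, 8) = 0x7074
k_1 = rotl(K, (5*1+8) mod 16) = rotl(K, 13) = 0x0E8E
k_2 = rotl(K, (5*2+8) mod 16) = rotl(K, 2) = 0xD1C1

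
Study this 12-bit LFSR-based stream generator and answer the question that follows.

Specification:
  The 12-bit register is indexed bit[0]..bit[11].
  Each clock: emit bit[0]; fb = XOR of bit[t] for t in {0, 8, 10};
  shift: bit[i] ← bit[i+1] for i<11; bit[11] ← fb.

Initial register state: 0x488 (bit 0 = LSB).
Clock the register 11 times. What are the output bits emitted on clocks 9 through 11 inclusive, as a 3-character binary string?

001

reg_0 = 0x488
clock 1: out=0, reg = 0xA44
clock 2: out=0, reg = 0x522
clock 3: out=0, reg = 0x291
clock 4: out=1, reg = 0x948
clock 5: out=0, reg = 0xCA4
clock 6: out=0, reg = 0xE52
clock 7: out=0, reg = 0xF29
clock 8: out=1, reg = 0xF94
clock 9: out=0, reg = 0x7CA
clock 10: out=0, reg = 0x3E5
clock 11: out=1, reg = 0x1F2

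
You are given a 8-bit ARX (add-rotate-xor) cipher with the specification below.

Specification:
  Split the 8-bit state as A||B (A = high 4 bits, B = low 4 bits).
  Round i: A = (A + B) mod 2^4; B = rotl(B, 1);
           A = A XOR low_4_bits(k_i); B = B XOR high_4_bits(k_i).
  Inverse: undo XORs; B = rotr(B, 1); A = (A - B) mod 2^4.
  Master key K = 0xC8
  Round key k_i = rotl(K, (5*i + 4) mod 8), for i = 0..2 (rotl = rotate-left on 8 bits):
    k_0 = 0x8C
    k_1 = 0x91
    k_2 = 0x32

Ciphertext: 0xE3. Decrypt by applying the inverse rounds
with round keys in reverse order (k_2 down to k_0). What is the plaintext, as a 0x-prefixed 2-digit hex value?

s_0 = ciphertext = 0xE3
s_1 = InvRound(s_0, k_2) = 0xC0
s_2 = InvRound(s_1, k_1) = 0x1C
s_3 = InvRound(s_2, k_0) = 0xB2

0xB2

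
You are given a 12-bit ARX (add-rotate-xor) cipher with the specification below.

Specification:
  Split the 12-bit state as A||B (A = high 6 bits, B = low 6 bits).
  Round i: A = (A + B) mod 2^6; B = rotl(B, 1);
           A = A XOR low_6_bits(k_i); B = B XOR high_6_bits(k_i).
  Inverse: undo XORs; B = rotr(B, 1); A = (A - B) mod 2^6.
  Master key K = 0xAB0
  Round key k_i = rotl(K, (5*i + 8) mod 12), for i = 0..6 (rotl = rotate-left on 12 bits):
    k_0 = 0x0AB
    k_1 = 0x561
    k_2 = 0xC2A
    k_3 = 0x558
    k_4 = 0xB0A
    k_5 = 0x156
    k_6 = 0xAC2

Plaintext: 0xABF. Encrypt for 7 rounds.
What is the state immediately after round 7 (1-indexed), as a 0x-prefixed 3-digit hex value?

0xEE2

s_0 = plaintext = 0xABF
s_1 = Round(s_0, k_0) = 0x0BD
s_2 = Round(s_1, k_1) = 0x7AE
s_3 = Round(s_2, k_2) = 0x9AD
s_4 = Round(s_3, k_3) = 0x2CE
s_5 = Round(s_4, k_4) = 0x4F0
s_6 = Round(s_5, k_5) = 0x564
s_7 = Round(s_6, k_6) = 0xEE2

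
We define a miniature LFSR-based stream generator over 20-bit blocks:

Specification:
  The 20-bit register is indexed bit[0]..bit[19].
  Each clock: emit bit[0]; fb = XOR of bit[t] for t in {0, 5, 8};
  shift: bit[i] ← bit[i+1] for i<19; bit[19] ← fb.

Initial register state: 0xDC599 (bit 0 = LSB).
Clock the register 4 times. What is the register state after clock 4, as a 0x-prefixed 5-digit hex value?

0x0DC59

reg_0 = 0xDC599
clock 1: out=1, reg = 0x6E2CC
clock 2: out=0, reg = 0x37166
clock 3: out=0, reg = 0x1B8B3
clock 4: out=1, reg = 0x0DC59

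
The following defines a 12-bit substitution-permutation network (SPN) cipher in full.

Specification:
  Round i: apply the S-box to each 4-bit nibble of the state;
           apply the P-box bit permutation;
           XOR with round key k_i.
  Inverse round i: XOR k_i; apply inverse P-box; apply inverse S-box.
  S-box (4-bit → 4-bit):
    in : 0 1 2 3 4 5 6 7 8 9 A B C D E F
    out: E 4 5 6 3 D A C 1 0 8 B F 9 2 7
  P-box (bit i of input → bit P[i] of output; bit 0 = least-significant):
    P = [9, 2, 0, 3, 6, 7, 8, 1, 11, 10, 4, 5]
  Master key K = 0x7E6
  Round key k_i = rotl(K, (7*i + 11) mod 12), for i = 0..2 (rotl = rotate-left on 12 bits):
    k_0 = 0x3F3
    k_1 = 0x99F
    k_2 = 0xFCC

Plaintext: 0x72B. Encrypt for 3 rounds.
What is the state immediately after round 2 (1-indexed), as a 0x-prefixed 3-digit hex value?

0xFEA

s_0 = plaintext = 0x72B
s_1 = Round(s_0, k_0) = 0x08F
s_2 = Round(s_1, k_1) = 0xFEA
s_3 = Round(s_2, k_2) = 0x354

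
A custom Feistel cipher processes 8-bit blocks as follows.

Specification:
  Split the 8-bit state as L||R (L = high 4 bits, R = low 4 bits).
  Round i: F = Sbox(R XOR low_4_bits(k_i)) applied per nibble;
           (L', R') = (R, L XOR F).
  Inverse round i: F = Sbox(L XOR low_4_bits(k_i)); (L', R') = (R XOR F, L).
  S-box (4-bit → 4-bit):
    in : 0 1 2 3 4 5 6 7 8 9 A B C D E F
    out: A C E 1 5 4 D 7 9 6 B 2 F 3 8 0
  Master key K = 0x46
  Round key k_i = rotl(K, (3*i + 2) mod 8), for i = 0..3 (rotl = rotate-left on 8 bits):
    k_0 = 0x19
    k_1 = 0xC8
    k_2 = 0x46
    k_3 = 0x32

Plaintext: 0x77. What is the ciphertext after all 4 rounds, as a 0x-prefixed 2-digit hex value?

s_0 = plaintext = 0x77
s_1 = Round(s_0, k_0) = 0x7F
s_2 = Round(s_1, k_1) = 0xF0
s_3 = Round(s_2, k_2) = 0x02
s_4 = Round(s_3, k_3) = 0x2A

0x2A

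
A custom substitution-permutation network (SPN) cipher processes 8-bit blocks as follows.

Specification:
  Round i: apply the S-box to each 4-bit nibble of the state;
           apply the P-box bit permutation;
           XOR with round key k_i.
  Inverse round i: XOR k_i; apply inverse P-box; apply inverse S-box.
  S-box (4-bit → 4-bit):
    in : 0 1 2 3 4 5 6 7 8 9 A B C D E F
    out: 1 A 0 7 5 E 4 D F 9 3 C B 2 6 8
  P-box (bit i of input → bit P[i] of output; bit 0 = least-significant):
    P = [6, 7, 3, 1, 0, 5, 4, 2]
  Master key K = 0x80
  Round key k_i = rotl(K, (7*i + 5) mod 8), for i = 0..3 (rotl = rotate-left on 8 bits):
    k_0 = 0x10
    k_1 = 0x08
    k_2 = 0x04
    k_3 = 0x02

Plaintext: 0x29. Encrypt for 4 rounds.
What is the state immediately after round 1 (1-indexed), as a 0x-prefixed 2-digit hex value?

0x52

s_0 = plaintext = 0x29
s_1 = Round(s_0, k_0) = 0x52
s_2 = Round(s_1, k_1) = 0x3C
s_3 = Round(s_2, k_2) = 0xF7
s_4 = Round(s_3, k_3) = 0x4C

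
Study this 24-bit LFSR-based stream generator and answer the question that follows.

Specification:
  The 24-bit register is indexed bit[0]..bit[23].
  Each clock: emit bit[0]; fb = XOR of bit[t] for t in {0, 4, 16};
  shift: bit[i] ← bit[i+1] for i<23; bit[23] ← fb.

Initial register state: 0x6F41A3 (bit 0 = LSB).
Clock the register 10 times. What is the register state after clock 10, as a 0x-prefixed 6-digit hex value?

reg_0 = 0x6F41A3
clock 1: out=1, reg = 0x37A0D1
clock 2: out=1, reg = 0x9BD068
clock 3: out=0, reg = 0xCDE834
clock 4: out=0, reg = 0x66F41A
clock 5: out=0, reg = 0xB37A0D
clock 6: out=1, reg = 0x59BD06
clock 7: out=0, reg = 0xACDE83
clock 8: out=1, reg = 0xD66F41
clock 9: out=1, reg = 0xEB37A0
clock 10: out=0, reg = 0xF59BD0

0xF59BD0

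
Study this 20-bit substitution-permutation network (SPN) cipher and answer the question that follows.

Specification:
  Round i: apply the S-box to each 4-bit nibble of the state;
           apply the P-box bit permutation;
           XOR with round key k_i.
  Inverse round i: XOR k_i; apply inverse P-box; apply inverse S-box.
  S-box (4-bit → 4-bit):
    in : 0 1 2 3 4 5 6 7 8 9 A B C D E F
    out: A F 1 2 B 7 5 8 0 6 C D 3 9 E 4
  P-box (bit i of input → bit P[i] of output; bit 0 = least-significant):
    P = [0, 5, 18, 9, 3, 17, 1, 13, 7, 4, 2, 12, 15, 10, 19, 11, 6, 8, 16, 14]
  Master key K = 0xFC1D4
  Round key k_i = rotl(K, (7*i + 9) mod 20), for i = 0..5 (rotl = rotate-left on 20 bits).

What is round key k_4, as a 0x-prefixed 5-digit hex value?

K = 0xFC1D4
k_0 = rotl(K, (7*0+9) mod 20) = rotl(K, 9) = 0x3A9F8
k_1 = rotl(K, (7*1+9) mod 20) = rotl(K, 16) = 0x4FC1D
k_2 = rotl(K, (7*2+9) mod 20) = rotl(K, 3) = 0xE0EA7
k_3 = rotl(K, (7*3+9) mod 20) = rotl(K, 10) = 0x753F0
k_4 = rotl(K, (7*4+9) mod 20) = rotl(K, 17) = 0x9F83A

0x9F83A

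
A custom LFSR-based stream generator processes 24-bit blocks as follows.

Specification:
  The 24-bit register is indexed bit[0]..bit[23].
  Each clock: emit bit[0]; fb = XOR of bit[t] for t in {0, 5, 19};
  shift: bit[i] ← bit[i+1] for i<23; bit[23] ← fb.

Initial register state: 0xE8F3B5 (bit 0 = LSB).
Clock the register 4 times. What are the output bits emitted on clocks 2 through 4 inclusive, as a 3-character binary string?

010

reg_0 = 0xE8F3B5
clock 1: out=1, reg = 0xF479DA
clock 2: out=0, reg = 0x7A3CED
clock 3: out=1, reg = 0xBD1E76
clock 4: out=0, reg = 0x5E8F3B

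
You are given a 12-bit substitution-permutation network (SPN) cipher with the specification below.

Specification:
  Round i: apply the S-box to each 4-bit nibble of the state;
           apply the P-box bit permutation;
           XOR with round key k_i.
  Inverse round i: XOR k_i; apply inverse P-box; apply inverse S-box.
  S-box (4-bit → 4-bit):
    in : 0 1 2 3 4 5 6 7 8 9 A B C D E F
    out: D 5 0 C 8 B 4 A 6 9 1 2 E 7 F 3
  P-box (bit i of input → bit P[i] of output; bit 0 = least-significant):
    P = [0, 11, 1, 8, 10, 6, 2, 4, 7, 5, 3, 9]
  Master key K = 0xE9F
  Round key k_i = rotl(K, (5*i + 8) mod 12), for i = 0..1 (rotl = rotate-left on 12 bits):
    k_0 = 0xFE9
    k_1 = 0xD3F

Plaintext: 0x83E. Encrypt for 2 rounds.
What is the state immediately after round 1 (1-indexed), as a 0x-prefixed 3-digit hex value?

s_0 = plaintext = 0x83E
s_1 = Round(s_0, k_0) = 0x6D6
s_2 = Round(s_1, k_1) = 0x971

0x6D6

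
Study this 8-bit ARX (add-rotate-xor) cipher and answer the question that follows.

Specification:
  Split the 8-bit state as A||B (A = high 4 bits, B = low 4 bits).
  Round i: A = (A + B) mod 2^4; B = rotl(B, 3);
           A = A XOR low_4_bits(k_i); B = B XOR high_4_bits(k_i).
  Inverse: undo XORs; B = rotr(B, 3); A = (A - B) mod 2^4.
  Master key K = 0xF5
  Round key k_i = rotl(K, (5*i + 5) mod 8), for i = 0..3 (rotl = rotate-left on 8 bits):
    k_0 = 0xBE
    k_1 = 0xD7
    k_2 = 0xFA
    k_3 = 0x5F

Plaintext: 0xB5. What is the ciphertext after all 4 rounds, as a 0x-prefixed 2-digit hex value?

s_0 = plaintext = 0xB5
s_1 = Round(s_0, k_0) = 0xE1
s_2 = Round(s_1, k_1) = 0x85
s_3 = Round(s_2, k_2) = 0x75
s_4 = Round(s_3, k_3) = 0x3F

0x3F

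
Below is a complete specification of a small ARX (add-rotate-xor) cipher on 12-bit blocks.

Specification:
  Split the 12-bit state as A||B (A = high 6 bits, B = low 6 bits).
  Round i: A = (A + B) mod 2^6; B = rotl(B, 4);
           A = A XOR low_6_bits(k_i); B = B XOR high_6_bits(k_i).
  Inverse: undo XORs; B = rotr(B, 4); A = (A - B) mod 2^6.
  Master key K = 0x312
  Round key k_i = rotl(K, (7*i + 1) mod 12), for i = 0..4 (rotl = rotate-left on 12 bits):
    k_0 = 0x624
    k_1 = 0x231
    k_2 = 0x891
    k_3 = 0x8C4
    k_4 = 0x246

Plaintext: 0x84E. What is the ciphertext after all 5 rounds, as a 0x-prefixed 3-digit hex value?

s_0 = plaintext = 0x84E
s_1 = Round(s_0, k_0) = 0x2FB
s_2 = Round(s_1, k_1) = 0xDF6
s_3 = Round(s_2, k_2) = 0xF0F
s_4 = Round(s_3, k_3) = 0x3D0
s_5 = Round(s_4, k_4) = 0x64D

0x64D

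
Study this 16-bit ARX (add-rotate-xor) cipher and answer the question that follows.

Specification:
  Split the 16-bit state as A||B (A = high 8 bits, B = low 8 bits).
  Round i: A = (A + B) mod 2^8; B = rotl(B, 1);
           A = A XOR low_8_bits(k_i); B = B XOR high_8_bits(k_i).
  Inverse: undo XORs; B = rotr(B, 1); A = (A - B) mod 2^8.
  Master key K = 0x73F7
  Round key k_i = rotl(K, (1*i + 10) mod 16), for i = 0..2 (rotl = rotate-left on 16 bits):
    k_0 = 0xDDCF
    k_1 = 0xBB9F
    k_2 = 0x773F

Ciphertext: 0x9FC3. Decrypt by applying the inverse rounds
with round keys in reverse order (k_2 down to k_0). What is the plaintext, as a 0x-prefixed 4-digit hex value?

s_0 = ciphertext = 0x9FC3
s_1 = InvRound(s_0, k_2) = 0x465A
s_2 = InvRound(s_1, k_1) = 0xE9F0
s_3 = InvRound(s_2, k_0) = 0x9096

0x9096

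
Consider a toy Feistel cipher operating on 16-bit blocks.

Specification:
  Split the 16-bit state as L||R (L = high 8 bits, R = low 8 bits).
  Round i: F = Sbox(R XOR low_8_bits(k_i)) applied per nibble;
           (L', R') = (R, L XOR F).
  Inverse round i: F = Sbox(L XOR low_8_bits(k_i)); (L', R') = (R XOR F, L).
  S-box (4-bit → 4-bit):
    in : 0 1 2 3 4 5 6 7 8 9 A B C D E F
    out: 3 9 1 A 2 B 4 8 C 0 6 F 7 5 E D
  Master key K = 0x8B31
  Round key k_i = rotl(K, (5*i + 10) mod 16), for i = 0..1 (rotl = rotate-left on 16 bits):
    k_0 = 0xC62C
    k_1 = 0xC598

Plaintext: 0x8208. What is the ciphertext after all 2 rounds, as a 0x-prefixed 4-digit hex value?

0x9034

s_0 = plaintext = 0x8208
s_1 = Round(s_0, k_0) = 0x0890
s_2 = Round(s_1, k_1) = 0x9034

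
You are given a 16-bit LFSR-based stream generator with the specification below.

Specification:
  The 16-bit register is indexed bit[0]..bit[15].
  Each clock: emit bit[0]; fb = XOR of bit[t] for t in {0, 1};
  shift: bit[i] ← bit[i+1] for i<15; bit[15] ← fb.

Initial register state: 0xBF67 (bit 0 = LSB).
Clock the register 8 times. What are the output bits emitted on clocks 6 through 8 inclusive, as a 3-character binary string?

110

reg_0 = 0xBF67
clock 1: out=1, reg = 0x5FB3
clock 2: out=1, reg = 0x2FD9
clock 3: out=1, reg = 0x97EC
clock 4: out=0, reg = 0x4BF6
clock 5: out=0, reg = 0xA5FB
clock 6: out=1, reg = 0x52FD
clock 7: out=1, reg = 0xA97E
clock 8: out=0, reg = 0xD4BF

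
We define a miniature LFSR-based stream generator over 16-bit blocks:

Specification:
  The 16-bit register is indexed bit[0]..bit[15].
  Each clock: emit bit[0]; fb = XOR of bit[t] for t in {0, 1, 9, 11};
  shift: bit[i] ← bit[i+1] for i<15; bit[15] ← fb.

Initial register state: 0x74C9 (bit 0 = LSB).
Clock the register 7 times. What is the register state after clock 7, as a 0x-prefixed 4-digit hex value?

0x72E9

reg_0 = 0x74C9
clock 1: out=1, reg = 0xBA64
clock 2: out=0, reg = 0x5D32
clock 3: out=0, reg = 0x2E99
clock 4: out=1, reg = 0x974C
clock 5: out=0, reg = 0xCBA6
clock 6: out=0, reg = 0xE5D3
clock 7: out=1, reg = 0x72E9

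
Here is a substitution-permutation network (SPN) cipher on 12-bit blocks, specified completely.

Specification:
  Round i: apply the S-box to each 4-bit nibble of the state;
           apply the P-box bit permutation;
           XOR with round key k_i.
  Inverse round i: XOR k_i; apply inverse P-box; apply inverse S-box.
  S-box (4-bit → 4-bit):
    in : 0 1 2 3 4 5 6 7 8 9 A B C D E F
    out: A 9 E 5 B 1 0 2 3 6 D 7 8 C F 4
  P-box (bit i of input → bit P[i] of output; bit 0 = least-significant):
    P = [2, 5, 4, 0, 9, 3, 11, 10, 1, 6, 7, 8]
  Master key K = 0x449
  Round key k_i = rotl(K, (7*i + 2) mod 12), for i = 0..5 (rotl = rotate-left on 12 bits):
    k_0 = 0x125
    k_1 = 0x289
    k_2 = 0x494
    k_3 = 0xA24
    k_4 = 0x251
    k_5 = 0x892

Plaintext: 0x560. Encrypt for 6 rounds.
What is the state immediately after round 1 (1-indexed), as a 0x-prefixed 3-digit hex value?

0x106

s_0 = plaintext = 0x560
s_1 = Round(s_0, k_0) = 0x106
s_2 = Round(s_1, k_1) = 0x783
s_3 = Round(s_2, k_2) = 0x6C8
s_4 = Round(s_3, k_3) = 0xE00
s_5 = Round(s_4, k_4) = 0x7BA
s_6 = Round(s_5, k_5) = 0x2CF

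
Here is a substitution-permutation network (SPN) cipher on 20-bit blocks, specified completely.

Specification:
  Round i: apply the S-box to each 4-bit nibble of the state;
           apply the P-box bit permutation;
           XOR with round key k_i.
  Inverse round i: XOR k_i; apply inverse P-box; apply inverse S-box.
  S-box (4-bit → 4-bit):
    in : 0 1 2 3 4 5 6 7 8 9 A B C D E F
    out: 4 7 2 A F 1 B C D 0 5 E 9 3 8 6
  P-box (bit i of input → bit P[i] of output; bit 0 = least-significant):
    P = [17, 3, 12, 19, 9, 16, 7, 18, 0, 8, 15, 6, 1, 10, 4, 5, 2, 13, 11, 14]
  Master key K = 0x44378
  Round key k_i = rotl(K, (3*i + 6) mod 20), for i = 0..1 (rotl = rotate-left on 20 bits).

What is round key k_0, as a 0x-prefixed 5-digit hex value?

K = 0x44378
k_0 = rotl(K, (3*0+6) mod 20) = rotl(K, 6) = 0x0DE11

0x0DE11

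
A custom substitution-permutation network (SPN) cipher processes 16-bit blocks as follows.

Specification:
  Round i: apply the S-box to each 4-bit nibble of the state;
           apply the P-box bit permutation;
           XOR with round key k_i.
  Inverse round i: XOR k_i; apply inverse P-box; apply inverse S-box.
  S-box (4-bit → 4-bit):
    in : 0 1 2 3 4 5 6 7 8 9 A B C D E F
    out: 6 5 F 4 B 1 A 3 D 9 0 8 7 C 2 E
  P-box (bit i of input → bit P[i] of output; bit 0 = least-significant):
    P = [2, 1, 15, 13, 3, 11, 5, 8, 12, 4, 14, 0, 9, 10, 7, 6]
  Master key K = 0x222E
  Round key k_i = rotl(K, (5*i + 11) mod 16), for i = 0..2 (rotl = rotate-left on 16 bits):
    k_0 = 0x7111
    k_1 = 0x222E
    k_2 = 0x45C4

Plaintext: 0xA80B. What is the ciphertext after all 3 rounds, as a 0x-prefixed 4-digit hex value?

0xE4BD

s_0 = plaintext = 0xA80B
s_1 = Round(s_0, k_0) = 0x0930
s_2 = Round(s_1, k_1) = 0xB68D
s_3 = Round(s_2, k_2) = 0xE4BD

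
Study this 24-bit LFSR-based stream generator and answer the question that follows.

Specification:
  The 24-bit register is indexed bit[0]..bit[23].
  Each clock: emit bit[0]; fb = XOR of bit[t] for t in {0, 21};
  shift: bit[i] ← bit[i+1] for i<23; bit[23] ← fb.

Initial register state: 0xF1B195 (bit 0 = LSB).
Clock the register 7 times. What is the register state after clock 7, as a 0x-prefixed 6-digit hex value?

reg_0 = 0xF1B195
clock 1: out=1, reg = 0x78D8CA
clock 2: out=0, reg = 0xBC6C65
clock 3: out=1, reg = 0x5E3632
clock 4: out=0, reg = 0x2F1B19
clock 5: out=1, reg = 0x178D8C
clock 6: out=0, reg = 0x0BC6C6
clock 7: out=0, reg = 0x05E363

0x05E363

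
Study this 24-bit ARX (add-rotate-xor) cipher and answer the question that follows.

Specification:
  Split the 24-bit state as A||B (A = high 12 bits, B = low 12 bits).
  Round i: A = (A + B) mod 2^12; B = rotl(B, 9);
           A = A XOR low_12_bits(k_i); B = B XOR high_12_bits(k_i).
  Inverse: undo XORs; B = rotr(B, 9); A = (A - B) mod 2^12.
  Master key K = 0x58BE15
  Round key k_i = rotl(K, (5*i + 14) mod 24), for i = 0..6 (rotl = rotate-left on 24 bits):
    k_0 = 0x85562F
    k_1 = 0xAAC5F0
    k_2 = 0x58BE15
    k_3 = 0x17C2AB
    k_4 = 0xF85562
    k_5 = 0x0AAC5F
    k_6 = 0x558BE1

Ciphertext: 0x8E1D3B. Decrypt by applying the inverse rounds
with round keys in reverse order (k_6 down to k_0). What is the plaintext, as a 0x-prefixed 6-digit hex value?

s_0 = ciphertext = 0x8E1D3B
s_1 = InvRound(s_0, k_6) = 0xFE431C
s_2 = InvRound(s_1, k_5) = 0x60ADB1
s_3 = InvRound(s_2, k_4) = 0x1C71A1
s_4 = InvRound(s_3, k_3) = 0xC846E8
s_5 = InvRound(s_4, k_2) = 0x778B19
s_6 = InvRound(s_5, k_1) = 0x4E0DA8
s_7 = InvRound(s_6, k_0) = 0x2E5FEA

0x2E5FEA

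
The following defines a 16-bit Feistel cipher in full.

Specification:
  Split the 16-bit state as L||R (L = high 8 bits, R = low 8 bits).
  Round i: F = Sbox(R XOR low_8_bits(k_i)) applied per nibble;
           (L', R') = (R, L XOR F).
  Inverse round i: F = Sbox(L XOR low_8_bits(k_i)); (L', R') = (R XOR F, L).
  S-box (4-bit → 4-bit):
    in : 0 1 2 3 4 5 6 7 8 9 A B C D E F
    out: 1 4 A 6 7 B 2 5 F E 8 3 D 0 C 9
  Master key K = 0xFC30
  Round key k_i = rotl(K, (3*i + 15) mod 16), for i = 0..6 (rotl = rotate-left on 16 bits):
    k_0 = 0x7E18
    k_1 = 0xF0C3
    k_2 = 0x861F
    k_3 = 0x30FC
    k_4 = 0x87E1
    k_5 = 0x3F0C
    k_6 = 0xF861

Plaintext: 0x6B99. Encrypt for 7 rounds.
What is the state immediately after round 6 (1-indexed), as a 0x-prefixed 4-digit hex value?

s_0 = plaintext = 0x6B99
s_1 = Round(s_0, k_0) = 0x999F
s_2 = Round(s_1, k_1) = 0x9F24
s_3 = Round(s_2, k_2) = 0x24FC
s_4 = Round(s_3, k_3) = 0xFC35
s_5 = Round(s_4, k_4) = 0x35FB
s_6 = Round(s_5, k_5) = 0xFBA0
s_7 = Round(s_6, k_6) = 0xA02F

0xFBA0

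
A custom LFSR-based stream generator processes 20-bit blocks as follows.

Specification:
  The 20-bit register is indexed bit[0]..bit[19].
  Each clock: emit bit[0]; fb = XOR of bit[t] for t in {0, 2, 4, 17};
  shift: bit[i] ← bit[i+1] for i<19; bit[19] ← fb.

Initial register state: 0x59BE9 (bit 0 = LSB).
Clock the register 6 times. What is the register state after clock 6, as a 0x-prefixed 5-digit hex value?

0x5D66F

reg_0 = 0x59BE9
clock 1: out=1, reg = 0xACDF4
clock 2: out=0, reg = 0xD66FA
clock 3: out=0, reg = 0xEB37D
clock 4: out=1, reg = 0x759BE
clock 5: out=0, reg = 0xBACDF
clock 6: out=1, reg = 0x5D66F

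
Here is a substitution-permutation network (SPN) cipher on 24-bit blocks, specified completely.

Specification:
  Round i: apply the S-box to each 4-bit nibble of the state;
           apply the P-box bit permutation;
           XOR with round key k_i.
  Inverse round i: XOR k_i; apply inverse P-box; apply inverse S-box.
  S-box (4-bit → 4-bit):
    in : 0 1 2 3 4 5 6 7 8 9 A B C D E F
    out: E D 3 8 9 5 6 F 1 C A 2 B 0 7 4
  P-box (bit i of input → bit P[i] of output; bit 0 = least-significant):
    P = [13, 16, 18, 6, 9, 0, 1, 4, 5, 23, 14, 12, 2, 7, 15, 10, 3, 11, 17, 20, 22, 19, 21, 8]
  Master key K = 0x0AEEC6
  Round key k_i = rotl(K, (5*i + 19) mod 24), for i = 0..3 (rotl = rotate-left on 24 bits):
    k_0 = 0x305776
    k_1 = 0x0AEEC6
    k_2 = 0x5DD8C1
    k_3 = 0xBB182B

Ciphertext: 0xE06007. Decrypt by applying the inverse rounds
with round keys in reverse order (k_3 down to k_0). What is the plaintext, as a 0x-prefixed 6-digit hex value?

0x8D0992

s_0 = ciphertext = 0xE06007
s_1 = InvRound(s_0, k_3) = 0x2781D2
s_2 = InvRound(s_1, k_2) = 0x70D90D
s_3 = InvRound(s_2, k_1) = 0x71A3E4
s_4 = InvRound(s_3, k_0) = 0x8D0992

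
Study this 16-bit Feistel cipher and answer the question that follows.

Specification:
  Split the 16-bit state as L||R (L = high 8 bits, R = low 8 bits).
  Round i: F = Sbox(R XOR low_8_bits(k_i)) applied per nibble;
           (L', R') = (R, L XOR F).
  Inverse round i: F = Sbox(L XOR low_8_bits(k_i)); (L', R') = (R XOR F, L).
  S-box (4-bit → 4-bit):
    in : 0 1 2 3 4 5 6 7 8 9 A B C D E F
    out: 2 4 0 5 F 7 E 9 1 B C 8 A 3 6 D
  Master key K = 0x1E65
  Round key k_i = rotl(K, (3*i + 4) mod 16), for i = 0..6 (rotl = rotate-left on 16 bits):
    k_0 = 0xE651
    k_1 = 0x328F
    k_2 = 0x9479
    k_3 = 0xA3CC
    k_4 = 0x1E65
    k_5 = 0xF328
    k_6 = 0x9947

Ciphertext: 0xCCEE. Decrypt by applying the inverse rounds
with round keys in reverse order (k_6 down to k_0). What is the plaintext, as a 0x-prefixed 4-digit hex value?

0xF272

s_0 = ciphertext = 0xCCEE
s_1 = InvRound(s_0, k_6) = 0xF6CC
s_2 = InvRound(s_1, k_5) = 0xFAF6
s_3 = InvRound(s_2, k_4) = 0x4BFA
s_4 = InvRound(s_3, k_3) = 0xE34B
s_5 = InvRound(s_4, k_2) = 0xF7E3
s_6 = InvRound(s_5, k_1) = 0x72F7
s_7 = InvRound(s_6, k_0) = 0xF272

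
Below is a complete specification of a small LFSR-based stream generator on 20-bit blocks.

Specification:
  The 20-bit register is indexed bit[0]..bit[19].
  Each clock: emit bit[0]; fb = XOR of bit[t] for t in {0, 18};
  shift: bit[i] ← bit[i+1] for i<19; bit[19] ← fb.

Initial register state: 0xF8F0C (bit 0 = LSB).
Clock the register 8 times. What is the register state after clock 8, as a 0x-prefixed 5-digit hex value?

0x03F8F

reg_0 = 0xF8F0C
clock 1: out=0, reg = 0xFC786
clock 2: out=0, reg = 0xFE3C3
clock 3: out=1, reg = 0x7F1E1
clock 4: out=1, reg = 0x3F8F0
clock 5: out=0, reg = 0x1FC78
clock 6: out=0, reg = 0x0FE3C
clock 7: out=0, reg = 0x07F1E
clock 8: out=0, reg = 0x03F8F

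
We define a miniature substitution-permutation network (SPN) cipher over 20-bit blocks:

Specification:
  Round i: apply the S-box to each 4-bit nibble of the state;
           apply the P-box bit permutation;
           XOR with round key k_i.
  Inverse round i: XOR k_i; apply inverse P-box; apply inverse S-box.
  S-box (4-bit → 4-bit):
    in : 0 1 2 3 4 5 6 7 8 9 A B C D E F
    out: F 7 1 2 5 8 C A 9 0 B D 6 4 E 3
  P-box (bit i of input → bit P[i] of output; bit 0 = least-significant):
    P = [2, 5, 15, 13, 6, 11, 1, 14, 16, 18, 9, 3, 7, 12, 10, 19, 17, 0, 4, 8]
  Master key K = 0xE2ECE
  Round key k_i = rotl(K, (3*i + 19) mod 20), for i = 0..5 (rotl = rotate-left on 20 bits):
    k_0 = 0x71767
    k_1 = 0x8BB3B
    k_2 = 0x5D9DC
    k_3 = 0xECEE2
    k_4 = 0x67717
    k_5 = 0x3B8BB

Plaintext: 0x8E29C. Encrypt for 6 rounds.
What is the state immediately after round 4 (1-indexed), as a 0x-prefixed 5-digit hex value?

0xAD750

s_0 = plaintext = 0x8E29C
s_1 = Round(s_0, k_0) = 0xC8247
s_2 = Round(s_1, k_1) = 0x19BC8
s_3 = Round(s_2, k_2) = 0x6F3C3
s_4 = Round(s_3, k_3) = 0xAD750
s_5 = Round(s_4, k_4) = 0x0923A
s_6 = Round(s_5, k_5) = 0x0918E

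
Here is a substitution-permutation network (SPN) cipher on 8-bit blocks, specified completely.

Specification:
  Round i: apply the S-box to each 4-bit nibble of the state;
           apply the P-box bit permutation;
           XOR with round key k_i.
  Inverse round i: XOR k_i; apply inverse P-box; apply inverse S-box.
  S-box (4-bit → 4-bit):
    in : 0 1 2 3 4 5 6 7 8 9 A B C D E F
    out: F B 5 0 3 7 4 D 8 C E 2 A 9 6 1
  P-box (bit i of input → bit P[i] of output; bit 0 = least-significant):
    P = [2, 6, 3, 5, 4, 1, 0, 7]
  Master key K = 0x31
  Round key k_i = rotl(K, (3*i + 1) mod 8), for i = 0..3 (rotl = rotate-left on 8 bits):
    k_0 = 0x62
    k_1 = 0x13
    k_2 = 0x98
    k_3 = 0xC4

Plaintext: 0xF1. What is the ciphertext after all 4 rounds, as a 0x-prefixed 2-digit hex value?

0xA8

s_0 = plaintext = 0xF1
s_1 = Round(s_0, k_0) = 0x16
s_2 = Round(s_1, k_1) = 0x89
s_3 = Round(s_2, k_2) = 0x30
s_4 = Round(s_3, k_3) = 0xA8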